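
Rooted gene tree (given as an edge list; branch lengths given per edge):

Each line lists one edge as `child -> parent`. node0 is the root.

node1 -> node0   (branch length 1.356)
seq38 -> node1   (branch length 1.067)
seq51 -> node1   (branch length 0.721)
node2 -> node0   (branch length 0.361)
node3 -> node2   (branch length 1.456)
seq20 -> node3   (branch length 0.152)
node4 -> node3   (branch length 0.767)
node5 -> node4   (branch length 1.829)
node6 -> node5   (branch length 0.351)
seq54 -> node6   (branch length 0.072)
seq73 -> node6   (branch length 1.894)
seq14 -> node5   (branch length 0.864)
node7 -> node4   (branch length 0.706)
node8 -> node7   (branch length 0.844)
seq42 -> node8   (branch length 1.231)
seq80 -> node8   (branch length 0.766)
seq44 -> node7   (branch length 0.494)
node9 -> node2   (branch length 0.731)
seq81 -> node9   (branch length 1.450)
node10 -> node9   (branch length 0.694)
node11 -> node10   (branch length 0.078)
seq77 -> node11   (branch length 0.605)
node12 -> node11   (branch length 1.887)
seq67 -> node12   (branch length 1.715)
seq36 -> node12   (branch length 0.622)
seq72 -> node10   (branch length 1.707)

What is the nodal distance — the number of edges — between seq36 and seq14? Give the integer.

9

The MRCA of seq36 and seq14 is the node subtending ((seq20,(((seq54,seq73),seq14),((seq42,seq80),seq44))),(seq81,((seq77,(seq67,seq36)),seq72))).
From seq36 up to that node: 5 branches. From seq14 up to the same node: 4 branches. Total: 5 + 4 = 9.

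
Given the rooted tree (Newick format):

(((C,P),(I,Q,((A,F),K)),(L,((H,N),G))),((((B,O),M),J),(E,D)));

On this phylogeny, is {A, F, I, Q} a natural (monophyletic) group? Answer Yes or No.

The MRCA of the listed taxa subtends (I,Q,((A,F),K)).
That clade also contains K, which is not in the proposed group, so the group is not monophyletic.

No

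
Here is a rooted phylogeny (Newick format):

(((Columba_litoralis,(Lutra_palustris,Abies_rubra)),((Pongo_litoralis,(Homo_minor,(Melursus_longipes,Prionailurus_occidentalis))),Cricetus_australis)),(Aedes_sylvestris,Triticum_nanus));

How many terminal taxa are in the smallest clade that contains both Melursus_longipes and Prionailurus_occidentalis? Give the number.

2

The MRCA of Melursus_longipes and Prionailurus_occidentalis is the node subtending (Melursus_longipes,Prionailurus_occidentalis).
That clade contains 2 terminal taxa: Melursus_longipes, Prionailurus_occidentalis.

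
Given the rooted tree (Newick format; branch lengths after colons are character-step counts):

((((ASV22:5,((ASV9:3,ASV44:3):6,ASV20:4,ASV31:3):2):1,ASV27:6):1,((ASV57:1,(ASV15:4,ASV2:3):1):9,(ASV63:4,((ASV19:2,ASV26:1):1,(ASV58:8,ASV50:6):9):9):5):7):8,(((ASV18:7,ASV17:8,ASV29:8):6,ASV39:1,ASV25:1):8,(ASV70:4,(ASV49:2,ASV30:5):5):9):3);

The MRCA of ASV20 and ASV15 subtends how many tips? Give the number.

The MRCA of ASV20 and ASV15 is the node subtending (((ASV22,((ASV9,ASV44),ASV20,ASV31)),ASV27),((ASV57,(ASV15,ASV2)),(ASV63,((ASV19,ASV26),(ASV58,ASV50))))).
That clade contains 14 terminal taxa: ASV15, ASV19, ASV2, ASV20, ASV22, ASV26, ASV27, ASV31, ASV44, ASV50, ASV57, ASV58, ASV63, ASV9.

14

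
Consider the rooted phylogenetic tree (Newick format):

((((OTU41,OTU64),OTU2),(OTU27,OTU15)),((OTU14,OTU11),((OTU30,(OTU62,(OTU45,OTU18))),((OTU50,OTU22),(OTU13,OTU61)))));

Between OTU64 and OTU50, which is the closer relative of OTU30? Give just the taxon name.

OTU50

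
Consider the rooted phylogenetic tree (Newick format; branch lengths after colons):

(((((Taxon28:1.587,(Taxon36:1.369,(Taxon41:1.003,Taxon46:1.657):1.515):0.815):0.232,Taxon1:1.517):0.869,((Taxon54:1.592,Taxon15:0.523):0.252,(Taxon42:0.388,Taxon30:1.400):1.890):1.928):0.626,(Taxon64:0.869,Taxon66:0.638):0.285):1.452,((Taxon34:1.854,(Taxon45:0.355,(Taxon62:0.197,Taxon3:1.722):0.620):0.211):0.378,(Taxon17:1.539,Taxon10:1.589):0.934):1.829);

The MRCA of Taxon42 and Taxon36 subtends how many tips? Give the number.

9

The MRCA of Taxon42 and Taxon36 is the node subtending (((Taxon28,(Taxon36,(Taxon41,Taxon46))),Taxon1),((Taxon54,Taxon15),(Taxon42,Taxon30))).
That clade contains 9 terminal taxa: Taxon1, Taxon15, Taxon28, Taxon30, Taxon36, Taxon41, Taxon42, Taxon46, Taxon54.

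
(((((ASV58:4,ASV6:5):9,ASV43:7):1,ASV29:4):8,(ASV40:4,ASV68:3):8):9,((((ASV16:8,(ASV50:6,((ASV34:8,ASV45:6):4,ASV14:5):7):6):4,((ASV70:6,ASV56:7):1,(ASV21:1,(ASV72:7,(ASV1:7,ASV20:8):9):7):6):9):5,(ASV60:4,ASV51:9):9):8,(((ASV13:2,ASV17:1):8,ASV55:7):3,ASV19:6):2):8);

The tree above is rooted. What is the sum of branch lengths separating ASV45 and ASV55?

The path runs ASV45 → … → MRCA → … → ASV55; the MRCA is the node subtending ((((ASV16,(ASV50,((ASV34,ASV45),ASV14))),((ASV70,ASV56),(ASV21,(ASV72,(ASV1,ASV20))))),(ASV60,ASV51)),(((ASV13,ASV17),ASV55),ASV19)).
Branch lengths along that path: 6 + 4 + 7 + 6 + 4 + 5 + 8 + 2 + 3 + 7 = 52.

52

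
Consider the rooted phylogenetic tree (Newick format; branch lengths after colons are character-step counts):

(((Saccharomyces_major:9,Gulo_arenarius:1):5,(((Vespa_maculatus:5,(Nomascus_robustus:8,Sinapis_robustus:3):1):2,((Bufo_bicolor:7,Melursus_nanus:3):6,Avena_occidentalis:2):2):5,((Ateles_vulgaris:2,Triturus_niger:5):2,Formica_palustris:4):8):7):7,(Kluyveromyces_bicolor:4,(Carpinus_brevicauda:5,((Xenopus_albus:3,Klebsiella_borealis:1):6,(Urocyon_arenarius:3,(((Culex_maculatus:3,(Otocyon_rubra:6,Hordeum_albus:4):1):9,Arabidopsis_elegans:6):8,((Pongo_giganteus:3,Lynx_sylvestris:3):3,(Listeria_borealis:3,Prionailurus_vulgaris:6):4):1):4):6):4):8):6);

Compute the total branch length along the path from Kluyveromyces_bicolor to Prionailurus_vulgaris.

37

The path runs Kluyveromyces_bicolor → … → MRCA → … → Prionailurus_vulgaris; the MRCA is the node subtending (Kluyveromyces_bicolor,(Carpinus_brevicauda,((Xenopus_albus,Klebsiella_borealis),(Urocyon_arenarius,(((Culex_maculatus,(Otocyon_rubra,Hordeum_albus)),Arabidopsis_elegans),((Pongo_giganteus,Lynx_sylvestris),(Listeria_borealis,Prionailurus_vulgaris))))))).
Branch lengths along that path: 4 + 8 + 4 + 6 + 4 + 1 + 4 + 6 = 37.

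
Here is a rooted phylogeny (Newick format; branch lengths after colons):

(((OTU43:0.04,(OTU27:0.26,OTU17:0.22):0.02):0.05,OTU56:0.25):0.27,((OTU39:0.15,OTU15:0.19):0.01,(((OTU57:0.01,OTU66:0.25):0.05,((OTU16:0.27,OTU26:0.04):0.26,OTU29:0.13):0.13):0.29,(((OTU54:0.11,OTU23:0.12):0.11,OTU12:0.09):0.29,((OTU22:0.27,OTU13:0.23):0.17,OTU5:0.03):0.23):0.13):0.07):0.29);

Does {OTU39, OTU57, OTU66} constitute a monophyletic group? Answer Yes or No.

No

The MRCA of the listed taxa subtends ((OTU39,OTU15),(((OTU57,OTU66),((OTU16,OTU26),OTU29)),(((OTU54,OTU23),OTU12),((OTU22,OTU13),OTU5)))).
That clade also contains OTU12, OTU13, OTU15, OTU16, OTU22, OTU23, OTU26, OTU29, OTU5, OTU54, which are not in the proposed group, so the group is not monophyletic.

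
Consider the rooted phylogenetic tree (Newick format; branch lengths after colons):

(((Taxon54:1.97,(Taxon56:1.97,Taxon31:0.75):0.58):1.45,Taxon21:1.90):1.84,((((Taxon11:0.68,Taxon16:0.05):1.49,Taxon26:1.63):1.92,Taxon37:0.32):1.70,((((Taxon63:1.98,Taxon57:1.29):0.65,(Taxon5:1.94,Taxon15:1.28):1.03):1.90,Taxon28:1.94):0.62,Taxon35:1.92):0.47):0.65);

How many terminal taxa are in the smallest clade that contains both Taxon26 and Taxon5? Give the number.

The MRCA of Taxon26 and Taxon5 is the node subtending ((((Taxon11,Taxon16),Taxon26),Taxon37),((((Taxon63,Taxon57),(Taxon5,Taxon15)),Taxon28),Taxon35)).
That clade contains 10 terminal taxa: Taxon11, Taxon15, Taxon16, Taxon26, Taxon28, Taxon35, Taxon37, Taxon5, Taxon57, Taxon63.

10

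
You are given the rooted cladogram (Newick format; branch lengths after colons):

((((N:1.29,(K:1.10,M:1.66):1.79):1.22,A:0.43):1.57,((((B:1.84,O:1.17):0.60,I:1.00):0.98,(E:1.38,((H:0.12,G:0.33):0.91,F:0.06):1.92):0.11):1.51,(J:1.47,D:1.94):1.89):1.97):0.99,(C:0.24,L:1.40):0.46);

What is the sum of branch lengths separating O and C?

The path runs O → … → MRCA → … → C; the MRCA is the root of the tree.
Branch lengths along that path: 1.17 + 0.60 + 0.98 + 1.51 + 1.97 + 0.99 + 0.46 + 0.24 = 7.92.

7.92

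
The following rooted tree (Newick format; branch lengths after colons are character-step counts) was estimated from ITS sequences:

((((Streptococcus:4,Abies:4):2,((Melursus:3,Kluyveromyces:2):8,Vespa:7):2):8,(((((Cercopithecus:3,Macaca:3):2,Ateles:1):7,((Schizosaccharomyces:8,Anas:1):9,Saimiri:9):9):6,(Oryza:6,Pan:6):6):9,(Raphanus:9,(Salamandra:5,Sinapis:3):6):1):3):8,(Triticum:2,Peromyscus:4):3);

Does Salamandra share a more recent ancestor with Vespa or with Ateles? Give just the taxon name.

The MRCA of Salamandra and Ateles subtends (((((Cercopithecus,Macaca),Ateles),((Schizosaccharomyces,Anas),Saimiri)),(Oryza,Pan)),(Raphanus,(Salamandra,Sinapis))) (11 taxa).
The MRCA of Salamandra and Vespa subtends (((Streptococcus,Abies),((Melursus,Kluyveromyces),Vespa)),(((((Cercopithecus,Macaca),Ateles),((Schizosaccharomyces,Anas),Saimiri)),(Oryza,Pan)),(Raphanus,(Salamandra,Sinapis)))) (16 taxa).
The first is nested inside the second, so Salamandra shares a more recent common ancestor with Ateles.

Ateles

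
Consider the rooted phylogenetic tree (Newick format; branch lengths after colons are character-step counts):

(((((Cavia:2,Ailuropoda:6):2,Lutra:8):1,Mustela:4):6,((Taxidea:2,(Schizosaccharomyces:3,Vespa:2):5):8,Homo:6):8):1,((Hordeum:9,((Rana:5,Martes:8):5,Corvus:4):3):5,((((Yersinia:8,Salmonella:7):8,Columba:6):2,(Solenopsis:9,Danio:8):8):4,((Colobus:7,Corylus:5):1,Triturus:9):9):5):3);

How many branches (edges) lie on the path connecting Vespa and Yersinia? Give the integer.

The MRCA of Vespa and Yersinia is the root of the tree.
From Vespa up to that node: 5 branches. From Yersinia up to the same node: 6 branches. Total: 5 + 6 = 11.

11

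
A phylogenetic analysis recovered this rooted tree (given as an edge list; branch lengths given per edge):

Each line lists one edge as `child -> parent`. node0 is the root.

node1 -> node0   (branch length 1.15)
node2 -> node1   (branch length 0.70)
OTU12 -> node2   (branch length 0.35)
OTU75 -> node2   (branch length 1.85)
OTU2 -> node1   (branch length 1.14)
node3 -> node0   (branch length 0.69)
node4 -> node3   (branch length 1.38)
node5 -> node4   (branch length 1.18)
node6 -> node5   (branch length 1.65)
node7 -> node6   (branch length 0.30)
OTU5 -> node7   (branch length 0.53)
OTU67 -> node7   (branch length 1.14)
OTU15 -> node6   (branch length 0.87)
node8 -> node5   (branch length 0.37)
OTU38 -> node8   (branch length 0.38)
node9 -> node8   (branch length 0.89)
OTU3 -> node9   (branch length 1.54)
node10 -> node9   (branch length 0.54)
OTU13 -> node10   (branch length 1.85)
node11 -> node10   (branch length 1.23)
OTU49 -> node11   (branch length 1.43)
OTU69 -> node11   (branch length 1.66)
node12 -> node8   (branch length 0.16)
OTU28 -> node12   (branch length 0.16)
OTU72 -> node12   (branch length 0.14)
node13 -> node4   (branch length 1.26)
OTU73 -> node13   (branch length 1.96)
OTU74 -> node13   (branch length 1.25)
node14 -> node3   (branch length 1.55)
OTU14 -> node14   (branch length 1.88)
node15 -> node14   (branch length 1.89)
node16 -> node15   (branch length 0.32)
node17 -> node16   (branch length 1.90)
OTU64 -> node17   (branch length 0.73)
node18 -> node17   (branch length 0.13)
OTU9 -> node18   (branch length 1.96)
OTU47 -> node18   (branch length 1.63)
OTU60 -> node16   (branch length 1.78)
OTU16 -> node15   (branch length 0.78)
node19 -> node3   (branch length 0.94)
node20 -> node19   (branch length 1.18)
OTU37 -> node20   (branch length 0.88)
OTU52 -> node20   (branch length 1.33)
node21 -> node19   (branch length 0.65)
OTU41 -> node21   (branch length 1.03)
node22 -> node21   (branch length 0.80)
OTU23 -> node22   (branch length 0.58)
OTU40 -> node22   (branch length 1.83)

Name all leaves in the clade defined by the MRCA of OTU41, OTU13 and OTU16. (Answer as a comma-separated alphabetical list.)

Tracing OTU41: it sits inside (OTU41,(OTU23,OTU40)).
Tracing OTU13: it sits inside (OTU13,(OTU49,OTU69)).
Tracing OTU16: it sits inside (((OTU64,(OTU9,OTU47)),OTU60),OTU16).
The smallest clade enclosing all 3 is (((((OTU5,OTU67),OTU15),(OTU38,(OTU3,(OTU13,(OTU49,OTU69))),(OTU28,OTU72))),(OTU73,OTU74)),(OTU14,(((OTU64,(OTU9,OTU47)),OTU60),OTU16)),((OTU37,OTU52),(OTU41,(OTU23,OTU40)))); the answer is its 23 terminal taxa in alphabetical order.

OTU13, OTU14, OTU15, OTU16, OTU23, OTU28, OTU3, OTU37, OTU38, OTU40, OTU41, OTU47, OTU49, OTU5, OTU52, OTU60, OTU64, OTU67, OTU69, OTU72, OTU73, OTU74, OTU9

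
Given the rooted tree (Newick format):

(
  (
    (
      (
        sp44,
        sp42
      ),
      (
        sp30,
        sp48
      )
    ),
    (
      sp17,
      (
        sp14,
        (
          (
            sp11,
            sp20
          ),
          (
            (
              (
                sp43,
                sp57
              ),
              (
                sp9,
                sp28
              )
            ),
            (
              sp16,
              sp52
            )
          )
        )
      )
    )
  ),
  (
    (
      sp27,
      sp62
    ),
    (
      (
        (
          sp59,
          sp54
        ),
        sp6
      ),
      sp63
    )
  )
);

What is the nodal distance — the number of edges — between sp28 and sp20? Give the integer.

The MRCA of sp28 and sp20 is the node subtending ((sp11,sp20),(((sp43,sp57),(sp9,sp28)),(sp16,sp52))).
From sp28 up to that node: 4 branches. From sp20 up to the same node: 2 branches. Total: 4 + 2 = 6.

6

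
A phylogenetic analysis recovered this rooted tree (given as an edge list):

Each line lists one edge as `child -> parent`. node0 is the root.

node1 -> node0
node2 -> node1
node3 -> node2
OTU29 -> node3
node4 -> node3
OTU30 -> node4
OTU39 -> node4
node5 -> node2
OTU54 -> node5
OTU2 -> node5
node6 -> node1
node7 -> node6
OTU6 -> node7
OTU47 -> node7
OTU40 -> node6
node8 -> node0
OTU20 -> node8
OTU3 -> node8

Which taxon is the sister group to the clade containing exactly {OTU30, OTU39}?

The clade containing exactly {OTU30, OTU39} attaches to the tree at the node subtending (OTU29,(OTU30,OTU39)).
The other lineage descending from that same node — the sister group — is the single tip OTU29.

OTU29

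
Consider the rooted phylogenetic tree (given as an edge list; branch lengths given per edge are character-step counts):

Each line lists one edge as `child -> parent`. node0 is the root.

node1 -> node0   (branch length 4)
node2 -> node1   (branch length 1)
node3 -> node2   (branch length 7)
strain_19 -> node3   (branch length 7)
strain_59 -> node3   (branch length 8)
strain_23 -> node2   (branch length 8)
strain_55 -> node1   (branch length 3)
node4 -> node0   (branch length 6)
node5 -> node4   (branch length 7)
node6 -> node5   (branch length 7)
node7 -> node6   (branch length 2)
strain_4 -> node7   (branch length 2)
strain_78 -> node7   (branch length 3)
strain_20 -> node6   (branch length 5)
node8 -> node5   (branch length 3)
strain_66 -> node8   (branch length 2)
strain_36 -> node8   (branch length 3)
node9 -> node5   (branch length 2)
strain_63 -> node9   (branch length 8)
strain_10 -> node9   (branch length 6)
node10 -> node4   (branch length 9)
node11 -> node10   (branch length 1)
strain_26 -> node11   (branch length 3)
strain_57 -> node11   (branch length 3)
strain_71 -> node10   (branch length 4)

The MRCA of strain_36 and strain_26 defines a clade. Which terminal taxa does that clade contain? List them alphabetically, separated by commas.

Tracing strain_36: it sits inside (strain_66,strain_36).
Tracing strain_26: it sits inside (strain_26,strain_57).
The smallest clade enclosing both is ((((strain_4,strain_78),strain_20),(strain_66,strain_36),(strain_63,strain_10)),((strain_26,strain_57),strain_71)); the answer is its 10 terminal taxa in alphabetical order.

strain_10, strain_20, strain_26, strain_36, strain_4, strain_57, strain_63, strain_66, strain_71, strain_78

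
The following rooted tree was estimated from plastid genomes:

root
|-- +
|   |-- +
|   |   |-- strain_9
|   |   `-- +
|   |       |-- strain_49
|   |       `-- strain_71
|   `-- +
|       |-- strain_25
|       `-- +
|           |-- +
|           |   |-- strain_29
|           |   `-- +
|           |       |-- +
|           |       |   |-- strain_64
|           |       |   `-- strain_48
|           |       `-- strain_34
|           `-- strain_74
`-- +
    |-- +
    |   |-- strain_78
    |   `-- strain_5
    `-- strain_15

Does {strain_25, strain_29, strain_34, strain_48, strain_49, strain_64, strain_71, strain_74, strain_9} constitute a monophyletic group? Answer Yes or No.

The most recent common ancestor of these taxa subtends ((strain_9,(strain_49,strain_71)),(strain_25,((strain_29,((strain_64,strain_48),strain_34)),strain_74))).
That clade has exactly 9 tips — every listed taxon and nothing else — so the group is monophyletic.

Yes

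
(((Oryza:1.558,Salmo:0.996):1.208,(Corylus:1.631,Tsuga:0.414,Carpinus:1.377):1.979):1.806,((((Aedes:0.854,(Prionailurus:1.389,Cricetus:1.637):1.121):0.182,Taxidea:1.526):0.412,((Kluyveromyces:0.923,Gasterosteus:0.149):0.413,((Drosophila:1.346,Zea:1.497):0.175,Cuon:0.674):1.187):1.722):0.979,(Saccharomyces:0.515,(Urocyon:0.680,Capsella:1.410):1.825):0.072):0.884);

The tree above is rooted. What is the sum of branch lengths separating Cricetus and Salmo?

9.225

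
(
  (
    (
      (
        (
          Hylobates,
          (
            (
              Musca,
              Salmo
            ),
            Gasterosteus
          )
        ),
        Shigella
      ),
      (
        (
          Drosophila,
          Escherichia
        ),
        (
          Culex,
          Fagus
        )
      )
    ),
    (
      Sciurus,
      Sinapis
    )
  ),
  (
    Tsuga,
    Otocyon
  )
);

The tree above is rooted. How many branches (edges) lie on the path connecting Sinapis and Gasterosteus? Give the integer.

7

The MRCA of Sinapis and Gasterosteus is the node subtending ((((Hylobates,((Musca,Salmo),Gasterosteus)),Shigella),((Drosophila,Escherichia),(Culex,Fagus))),(Sciurus,Sinapis)).
From Sinapis up to that node: 2 branches. From Gasterosteus up to the same node: 5 branches. Total: 2 + 5 = 7.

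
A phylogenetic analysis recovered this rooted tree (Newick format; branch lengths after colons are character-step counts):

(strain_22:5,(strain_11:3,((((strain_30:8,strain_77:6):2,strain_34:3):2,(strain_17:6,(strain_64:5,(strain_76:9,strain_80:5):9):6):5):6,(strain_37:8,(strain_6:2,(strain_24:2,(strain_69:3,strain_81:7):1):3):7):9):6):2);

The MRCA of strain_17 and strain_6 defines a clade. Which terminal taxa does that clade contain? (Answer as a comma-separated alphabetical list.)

strain_17, strain_24, strain_30, strain_34, strain_37, strain_6, strain_64, strain_69, strain_76, strain_77, strain_80, strain_81

Tracing strain_17: it sits inside (strain_17,(strain_64,(strain_76,strain_80))).
Tracing strain_6: it sits inside (strain_6,(strain_24,(strain_69,strain_81))).
The smallest clade enclosing both is ((((strain_30,strain_77),strain_34),(strain_17,(strain_64,(strain_76,strain_80)))),(strain_37,(strain_6,(strain_24,(strain_69,strain_81))))); the answer is its 12 terminal taxa in alphabetical order.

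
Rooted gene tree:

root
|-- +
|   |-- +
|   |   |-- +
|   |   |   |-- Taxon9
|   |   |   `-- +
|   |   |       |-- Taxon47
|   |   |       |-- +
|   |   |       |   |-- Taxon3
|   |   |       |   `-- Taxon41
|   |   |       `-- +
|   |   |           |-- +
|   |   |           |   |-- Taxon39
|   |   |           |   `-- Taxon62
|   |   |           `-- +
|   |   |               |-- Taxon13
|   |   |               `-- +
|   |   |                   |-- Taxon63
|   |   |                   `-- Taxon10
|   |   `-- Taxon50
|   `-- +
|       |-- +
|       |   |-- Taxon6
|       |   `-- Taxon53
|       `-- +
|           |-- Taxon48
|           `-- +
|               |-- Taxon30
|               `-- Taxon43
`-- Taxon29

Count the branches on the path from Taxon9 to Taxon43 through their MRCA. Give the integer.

7

The MRCA of Taxon9 and Taxon43 is the node subtending (((Taxon9,(Taxon47,(Taxon3,Taxon41),((Taxon39,Taxon62),(Taxon13,(Taxon63,Taxon10))))),Taxon50),((Taxon6,Taxon53),(Taxon48,(Taxon30,Taxon43)))).
From Taxon9 up to that node: 3 branches. From Taxon43 up to the same node: 4 branches. Total: 3 + 4 = 7.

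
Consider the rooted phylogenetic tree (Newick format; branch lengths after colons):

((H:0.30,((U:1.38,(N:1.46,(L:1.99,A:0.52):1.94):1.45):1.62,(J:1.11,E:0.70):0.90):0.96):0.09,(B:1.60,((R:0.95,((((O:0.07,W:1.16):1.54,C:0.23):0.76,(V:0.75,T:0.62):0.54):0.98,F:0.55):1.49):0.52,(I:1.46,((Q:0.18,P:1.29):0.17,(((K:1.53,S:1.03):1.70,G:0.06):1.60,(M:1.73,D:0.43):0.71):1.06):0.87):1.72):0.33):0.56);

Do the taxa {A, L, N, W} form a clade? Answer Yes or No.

No

The MRCA of the listed taxa is the root, so the smallest clade containing them is the whole tree.
That clade also contains B, C, D, E, F, G, H, I, J, K, M, O, P, Q, R, S, T, U, V, which are not in the proposed group, so the group is not monophyletic.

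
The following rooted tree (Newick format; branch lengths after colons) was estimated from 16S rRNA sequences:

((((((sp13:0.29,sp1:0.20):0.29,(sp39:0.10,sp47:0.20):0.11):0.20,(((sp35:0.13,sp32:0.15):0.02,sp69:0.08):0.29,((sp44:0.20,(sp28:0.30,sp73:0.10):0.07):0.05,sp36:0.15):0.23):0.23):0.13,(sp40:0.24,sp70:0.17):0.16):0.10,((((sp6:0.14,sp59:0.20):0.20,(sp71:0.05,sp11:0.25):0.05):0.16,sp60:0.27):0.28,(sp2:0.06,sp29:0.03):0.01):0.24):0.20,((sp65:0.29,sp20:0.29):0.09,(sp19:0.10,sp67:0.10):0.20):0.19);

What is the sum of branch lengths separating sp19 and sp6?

The path runs sp19 → … → MRCA → … → sp6; the MRCA is the root of the tree.
Branch lengths along that path: 0.10 + 0.20 + 0.19 + 0.20 + 0.24 + 0.28 + 0.16 + 0.20 + 0.14 = 1.71.

1.71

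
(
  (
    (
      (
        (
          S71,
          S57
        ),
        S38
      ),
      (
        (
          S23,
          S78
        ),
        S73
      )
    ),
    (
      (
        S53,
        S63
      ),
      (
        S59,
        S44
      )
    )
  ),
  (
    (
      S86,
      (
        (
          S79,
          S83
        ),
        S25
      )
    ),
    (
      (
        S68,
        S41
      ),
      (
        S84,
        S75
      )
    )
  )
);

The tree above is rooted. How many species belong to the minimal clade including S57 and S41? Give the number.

18

The MRCA of S57 and S41 is the root, so the clade is the entire tree.
That clade contains 18 terminal taxa: S23, S25, S38, S41, S44, S53, S57, S59, S63, S68, S71, S73, S75, S78, S79, S83, S84, S86.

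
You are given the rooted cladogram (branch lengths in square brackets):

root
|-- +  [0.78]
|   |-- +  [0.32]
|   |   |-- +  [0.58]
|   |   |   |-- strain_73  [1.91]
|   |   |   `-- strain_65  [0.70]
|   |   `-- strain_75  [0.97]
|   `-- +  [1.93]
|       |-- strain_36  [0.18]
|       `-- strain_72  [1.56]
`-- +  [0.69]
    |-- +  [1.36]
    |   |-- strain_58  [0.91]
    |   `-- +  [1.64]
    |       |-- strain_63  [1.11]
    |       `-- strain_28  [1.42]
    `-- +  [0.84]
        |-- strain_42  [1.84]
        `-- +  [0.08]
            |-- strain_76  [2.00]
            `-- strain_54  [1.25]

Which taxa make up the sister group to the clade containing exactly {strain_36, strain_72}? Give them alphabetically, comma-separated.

The clade containing exactly {strain_36, strain_72} attaches to the tree at the node subtending (((strain_73,strain_65),strain_75),(strain_36,strain_72)).
The other lineage descending from that same node — the sister group — is ((strain_73,strain_65),strain_75); its 3 tips in alphabetical order are the answer.

strain_65, strain_73, strain_75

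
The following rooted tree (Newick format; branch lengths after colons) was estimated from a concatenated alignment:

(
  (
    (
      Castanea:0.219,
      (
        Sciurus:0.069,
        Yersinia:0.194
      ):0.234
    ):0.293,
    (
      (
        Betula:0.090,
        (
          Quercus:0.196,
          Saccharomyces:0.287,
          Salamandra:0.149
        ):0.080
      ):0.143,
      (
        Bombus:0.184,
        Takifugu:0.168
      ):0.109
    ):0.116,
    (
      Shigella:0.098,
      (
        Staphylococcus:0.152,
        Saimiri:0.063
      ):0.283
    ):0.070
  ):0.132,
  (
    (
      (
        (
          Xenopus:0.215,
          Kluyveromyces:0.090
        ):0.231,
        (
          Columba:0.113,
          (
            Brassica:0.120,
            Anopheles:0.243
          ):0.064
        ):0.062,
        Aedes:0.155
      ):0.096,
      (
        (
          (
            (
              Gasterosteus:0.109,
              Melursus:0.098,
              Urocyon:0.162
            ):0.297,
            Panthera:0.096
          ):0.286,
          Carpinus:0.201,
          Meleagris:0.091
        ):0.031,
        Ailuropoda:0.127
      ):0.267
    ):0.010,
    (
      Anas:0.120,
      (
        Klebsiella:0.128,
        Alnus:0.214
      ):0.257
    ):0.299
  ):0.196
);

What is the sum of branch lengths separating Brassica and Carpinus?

0.841

The path runs Brassica → … → MRCA → … → Carpinus; the MRCA is the node subtending (((Xenopus,Kluyveromyces),(Columba,(Brassica,Anopheles)),Aedes),((((Gasterosteus,Melursus,Urocyon),Panthera),Carpinus,Meleagris),Ailuropoda)).
Branch lengths along that path: 0.120 + 0.064 + 0.062 + 0.096 + 0.267 + 0.031 + 0.201 = 0.841.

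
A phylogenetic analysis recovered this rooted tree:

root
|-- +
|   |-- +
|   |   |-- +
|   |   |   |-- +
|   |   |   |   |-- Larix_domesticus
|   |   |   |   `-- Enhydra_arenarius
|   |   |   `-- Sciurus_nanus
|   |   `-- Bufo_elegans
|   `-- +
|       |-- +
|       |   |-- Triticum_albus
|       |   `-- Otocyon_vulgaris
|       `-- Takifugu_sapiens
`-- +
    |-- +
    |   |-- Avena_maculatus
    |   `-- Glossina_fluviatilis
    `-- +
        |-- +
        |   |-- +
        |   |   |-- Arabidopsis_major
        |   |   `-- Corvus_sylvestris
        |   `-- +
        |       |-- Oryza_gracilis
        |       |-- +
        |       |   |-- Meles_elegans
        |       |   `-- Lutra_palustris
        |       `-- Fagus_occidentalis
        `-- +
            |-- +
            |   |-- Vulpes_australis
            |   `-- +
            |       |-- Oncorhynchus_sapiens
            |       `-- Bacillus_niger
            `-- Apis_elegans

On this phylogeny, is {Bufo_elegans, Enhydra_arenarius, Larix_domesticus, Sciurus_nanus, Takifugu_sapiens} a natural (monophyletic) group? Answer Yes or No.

The MRCA of the listed taxa subtends ((((Larix_domesticus,Enhydra_arenarius),Sciurus_nanus),Bufo_elegans),((Triticum_albus,Otocyon_vulgaris),Takifugu_sapiens)).
That clade also contains Otocyon_vulgaris, Triticum_albus, which are not in the proposed group, so the group is not monophyletic.

No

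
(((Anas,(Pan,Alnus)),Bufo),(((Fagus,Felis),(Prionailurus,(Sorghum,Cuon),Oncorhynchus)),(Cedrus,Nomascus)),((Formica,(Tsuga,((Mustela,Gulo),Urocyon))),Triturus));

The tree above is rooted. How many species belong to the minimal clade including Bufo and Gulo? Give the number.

18

The MRCA of Bufo and Gulo is the root, so the clade is the entire tree.
That clade contains 18 terminal taxa: Alnus, Anas, Bufo, Cedrus, Cuon, Fagus, Felis, Formica, Gulo, Mustela, Nomascus, Oncorhynchus, Pan, Prionailurus, Sorghum, Triturus, Tsuga, Urocyon.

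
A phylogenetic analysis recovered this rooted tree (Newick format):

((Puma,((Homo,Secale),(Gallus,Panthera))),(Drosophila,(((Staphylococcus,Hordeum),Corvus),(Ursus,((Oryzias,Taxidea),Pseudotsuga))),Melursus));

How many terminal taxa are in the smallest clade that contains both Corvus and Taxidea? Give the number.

7

The MRCA of Corvus and Taxidea is the node subtending (((Staphylococcus,Hordeum),Corvus),(Ursus,((Oryzias,Taxidea),Pseudotsuga))).
That clade contains 7 terminal taxa: Corvus, Hordeum, Oryzias, Pseudotsuga, Staphylococcus, Taxidea, Ursus.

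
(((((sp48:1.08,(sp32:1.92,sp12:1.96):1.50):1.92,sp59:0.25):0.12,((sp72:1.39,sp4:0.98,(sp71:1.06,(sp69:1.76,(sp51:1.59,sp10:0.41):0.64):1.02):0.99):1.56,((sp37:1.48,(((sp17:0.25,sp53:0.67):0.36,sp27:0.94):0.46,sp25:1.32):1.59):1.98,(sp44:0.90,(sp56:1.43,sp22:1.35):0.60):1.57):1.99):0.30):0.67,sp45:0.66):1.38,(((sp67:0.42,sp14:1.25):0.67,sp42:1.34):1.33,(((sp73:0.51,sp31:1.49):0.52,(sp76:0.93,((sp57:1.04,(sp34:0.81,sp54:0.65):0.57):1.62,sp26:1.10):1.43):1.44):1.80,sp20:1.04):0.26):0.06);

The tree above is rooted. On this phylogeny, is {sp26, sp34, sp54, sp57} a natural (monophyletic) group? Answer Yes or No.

Yes

The most recent common ancestor of these taxa subtends ((sp57,(sp34,sp54)),sp26).
That clade has exactly 4 tips — every listed taxon and nothing else — so the group is monophyletic.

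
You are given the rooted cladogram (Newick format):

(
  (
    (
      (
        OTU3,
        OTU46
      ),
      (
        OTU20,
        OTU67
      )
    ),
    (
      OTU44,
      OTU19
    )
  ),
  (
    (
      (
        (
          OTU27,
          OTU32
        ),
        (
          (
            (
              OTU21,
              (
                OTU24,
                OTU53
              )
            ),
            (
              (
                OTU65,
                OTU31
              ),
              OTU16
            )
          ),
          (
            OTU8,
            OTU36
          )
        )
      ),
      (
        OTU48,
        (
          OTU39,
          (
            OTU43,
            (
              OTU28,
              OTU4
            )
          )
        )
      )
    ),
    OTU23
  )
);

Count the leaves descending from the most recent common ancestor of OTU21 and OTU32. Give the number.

The MRCA of OTU21 and OTU32 is the node subtending ((OTU27,OTU32),(((OTU21,(OTU24,OTU53)),((OTU65,OTU31),OTU16)),(OTU8,OTU36))).
That clade contains 10 terminal taxa: OTU16, OTU21, OTU24, OTU27, OTU31, OTU32, OTU36, OTU53, OTU65, OTU8.

10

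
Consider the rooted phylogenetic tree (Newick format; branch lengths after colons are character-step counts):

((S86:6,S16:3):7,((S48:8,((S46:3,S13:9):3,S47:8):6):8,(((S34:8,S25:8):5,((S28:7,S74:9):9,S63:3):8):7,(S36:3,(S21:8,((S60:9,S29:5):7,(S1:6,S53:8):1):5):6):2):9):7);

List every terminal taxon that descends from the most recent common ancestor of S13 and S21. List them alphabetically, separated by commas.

S1, S13, S21, S25, S28, S29, S34, S36, S46, S47, S48, S53, S60, S63, S74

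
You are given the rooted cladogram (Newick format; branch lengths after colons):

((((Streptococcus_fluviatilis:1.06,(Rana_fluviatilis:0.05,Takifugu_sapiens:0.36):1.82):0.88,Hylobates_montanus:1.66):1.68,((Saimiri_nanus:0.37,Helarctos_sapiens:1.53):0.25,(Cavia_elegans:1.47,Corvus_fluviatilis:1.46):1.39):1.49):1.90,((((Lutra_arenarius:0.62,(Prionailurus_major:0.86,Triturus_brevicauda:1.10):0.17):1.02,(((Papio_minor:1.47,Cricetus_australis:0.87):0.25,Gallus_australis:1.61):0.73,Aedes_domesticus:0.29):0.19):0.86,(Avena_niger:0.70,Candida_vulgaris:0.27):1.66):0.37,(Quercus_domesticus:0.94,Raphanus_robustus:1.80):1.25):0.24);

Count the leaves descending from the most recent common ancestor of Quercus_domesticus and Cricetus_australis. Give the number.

11

The MRCA of Quercus_domesticus and Cricetus_australis is the node subtending ((((Lutra_arenarius,(Prionailurus_major,Triturus_brevicauda)),(((Papio_minor,Cricetus_australis),Gallus_australis),Aedes_domesticus)),(Avena_niger,Candida_vulgaris)),(Quercus_domesticus,Raphanus_robustus)).
That clade contains 11 terminal taxa: Aedes_domesticus, Avena_niger, Candida_vulgaris, Cricetus_australis, Gallus_australis, Lutra_arenarius, Papio_minor, Prionailurus_major, Quercus_domesticus, Raphanus_robustus, Triturus_brevicauda.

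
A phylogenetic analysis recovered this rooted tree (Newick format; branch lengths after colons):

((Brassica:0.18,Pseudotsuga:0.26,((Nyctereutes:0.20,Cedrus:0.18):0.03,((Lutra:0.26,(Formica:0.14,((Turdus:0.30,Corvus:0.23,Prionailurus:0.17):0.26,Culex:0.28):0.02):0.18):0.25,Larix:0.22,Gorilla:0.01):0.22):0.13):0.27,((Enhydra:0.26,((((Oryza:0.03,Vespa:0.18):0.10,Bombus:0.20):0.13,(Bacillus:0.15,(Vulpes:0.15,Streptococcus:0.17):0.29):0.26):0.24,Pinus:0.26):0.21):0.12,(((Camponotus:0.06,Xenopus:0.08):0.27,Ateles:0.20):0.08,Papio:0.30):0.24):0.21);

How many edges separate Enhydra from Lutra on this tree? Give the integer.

8

The MRCA of Enhydra and Lutra is the root of the tree.
From Enhydra up to that node: 3 branches. From Lutra up to the same node: 5 branches. Total: 3 + 5 = 8.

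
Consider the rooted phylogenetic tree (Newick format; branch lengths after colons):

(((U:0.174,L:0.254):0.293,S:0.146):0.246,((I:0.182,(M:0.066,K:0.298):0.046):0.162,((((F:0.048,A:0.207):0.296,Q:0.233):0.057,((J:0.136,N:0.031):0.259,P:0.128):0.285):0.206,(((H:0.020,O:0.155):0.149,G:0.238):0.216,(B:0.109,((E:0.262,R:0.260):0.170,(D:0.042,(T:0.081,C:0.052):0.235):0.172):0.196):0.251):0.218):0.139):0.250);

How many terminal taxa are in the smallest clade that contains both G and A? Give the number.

15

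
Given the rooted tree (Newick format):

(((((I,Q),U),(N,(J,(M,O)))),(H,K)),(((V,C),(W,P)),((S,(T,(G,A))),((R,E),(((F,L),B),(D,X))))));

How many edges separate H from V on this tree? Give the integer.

7

The MRCA of H and V is the root of the tree.
From H up to that node: 3 branches. From V up to the same node: 4 branches. Total: 3 + 4 = 7.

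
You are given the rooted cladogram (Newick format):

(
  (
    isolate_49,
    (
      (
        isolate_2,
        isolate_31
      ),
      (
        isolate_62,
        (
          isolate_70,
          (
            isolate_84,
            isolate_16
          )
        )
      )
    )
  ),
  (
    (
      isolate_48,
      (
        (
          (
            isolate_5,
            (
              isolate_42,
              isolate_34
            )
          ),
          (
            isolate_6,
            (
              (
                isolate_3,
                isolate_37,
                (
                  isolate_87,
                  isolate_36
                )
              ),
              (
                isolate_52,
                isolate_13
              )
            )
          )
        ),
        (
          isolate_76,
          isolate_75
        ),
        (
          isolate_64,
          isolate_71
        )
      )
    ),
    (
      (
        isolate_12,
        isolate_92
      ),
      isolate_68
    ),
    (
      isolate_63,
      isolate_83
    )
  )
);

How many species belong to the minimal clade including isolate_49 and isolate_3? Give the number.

27

The MRCA of isolate_49 and isolate_3 is the root, so the clade is the entire tree.
That clade contains 27 terminal taxa: isolate_12, isolate_13, isolate_16, isolate_2, isolate_3, isolate_31, isolate_34, isolate_36, isolate_37, isolate_42, isolate_48, isolate_49, isolate_5, isolate_52, isolate_6, isolate_62, isolate_63, isolate_64, isolate_68, isolate_70, isolate_71, isolate_75, isolate_76, isolate_83, isolate_84, isolate_87, isolate_92.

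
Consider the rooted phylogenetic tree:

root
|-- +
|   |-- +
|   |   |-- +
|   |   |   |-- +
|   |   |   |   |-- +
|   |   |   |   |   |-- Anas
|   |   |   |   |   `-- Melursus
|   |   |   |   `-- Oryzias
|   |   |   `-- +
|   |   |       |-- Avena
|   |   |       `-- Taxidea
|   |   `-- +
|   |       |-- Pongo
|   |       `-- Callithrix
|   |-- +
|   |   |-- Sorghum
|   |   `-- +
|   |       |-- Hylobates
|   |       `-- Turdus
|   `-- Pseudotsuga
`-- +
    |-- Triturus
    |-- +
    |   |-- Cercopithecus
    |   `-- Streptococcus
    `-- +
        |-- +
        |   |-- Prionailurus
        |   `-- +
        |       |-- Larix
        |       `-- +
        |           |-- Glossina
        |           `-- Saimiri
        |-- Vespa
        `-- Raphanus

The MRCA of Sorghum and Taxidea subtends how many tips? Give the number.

The MRCA of Sorghum and Taxidea is the node subtending (((((Anas,Melursus),Oryzias),(Avena,Taxidea)),(Pongo,Callithrix)),(Sorghum,(Hylobates,Turdus)),Pseudotsuga).
That clade contains 11 terminal taxa: Anas, Avena, Callithrix, Hylobates, Melursus, Oryzias, Pongo, Pseudotsuga, Sorghum, Taxidea, Turdus.

11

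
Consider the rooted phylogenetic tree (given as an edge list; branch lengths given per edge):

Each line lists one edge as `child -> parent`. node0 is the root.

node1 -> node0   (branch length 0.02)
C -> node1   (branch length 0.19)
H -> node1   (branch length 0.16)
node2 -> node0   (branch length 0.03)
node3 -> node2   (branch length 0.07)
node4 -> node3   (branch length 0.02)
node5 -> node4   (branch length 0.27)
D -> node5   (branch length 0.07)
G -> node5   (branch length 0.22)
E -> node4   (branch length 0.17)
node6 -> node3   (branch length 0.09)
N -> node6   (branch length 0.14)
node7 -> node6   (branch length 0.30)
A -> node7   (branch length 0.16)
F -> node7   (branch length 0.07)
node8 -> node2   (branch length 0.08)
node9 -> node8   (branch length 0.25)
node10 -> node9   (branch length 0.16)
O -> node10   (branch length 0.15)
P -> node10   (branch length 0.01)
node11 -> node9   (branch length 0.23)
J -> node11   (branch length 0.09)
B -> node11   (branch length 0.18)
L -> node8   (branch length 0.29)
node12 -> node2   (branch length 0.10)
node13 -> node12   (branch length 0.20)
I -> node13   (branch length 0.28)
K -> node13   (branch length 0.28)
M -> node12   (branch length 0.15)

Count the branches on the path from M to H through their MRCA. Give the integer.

5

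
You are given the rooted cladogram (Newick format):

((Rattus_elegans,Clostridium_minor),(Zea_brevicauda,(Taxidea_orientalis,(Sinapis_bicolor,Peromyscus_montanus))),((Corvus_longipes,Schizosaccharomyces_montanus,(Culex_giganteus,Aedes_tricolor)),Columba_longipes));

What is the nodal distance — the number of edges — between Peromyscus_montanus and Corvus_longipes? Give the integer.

7

The MRCA of Peromyscus_montanus and Corvus_longipes is the root of the tree.
From Peromyscus_montanus up to that node: 4 branches. From Corvus_longipes up to the same node: 3 branches. Total: 4 + 3 = 7.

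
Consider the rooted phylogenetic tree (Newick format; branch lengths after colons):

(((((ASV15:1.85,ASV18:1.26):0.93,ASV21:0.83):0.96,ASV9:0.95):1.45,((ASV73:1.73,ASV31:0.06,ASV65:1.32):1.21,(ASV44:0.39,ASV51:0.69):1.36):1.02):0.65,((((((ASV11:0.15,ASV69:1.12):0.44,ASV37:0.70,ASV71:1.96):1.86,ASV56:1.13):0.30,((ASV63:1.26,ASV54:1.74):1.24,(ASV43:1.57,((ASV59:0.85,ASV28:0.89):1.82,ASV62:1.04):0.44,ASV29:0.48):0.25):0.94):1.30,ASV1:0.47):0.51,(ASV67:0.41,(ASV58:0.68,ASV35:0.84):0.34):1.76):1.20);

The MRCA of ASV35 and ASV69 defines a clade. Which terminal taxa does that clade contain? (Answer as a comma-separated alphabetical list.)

ASV1, ASV11, ASV28, ASV29, ASV35, ASV37, ASV43, ASV54, ASV56, ASV58, ASV59, ASV62, ASV63, ASV67, ASV69, ASV71

Tracing ASV35: it sits inside (ASV58,ASV35).
Tracing ASV69: it sits inside (ASV11,ASV69).
The smallest clade enclosing both is ((((((ASV11,ASV69),ASV37,ASV71),ASV56),((ASV63,ASV54),(ASV43,((ASV59,ASV28),ASV62),ASV29))),ASV1),(ASV67,(ASV58,ASV35))); the answer is its 16 terminal taxa in alphabetical order.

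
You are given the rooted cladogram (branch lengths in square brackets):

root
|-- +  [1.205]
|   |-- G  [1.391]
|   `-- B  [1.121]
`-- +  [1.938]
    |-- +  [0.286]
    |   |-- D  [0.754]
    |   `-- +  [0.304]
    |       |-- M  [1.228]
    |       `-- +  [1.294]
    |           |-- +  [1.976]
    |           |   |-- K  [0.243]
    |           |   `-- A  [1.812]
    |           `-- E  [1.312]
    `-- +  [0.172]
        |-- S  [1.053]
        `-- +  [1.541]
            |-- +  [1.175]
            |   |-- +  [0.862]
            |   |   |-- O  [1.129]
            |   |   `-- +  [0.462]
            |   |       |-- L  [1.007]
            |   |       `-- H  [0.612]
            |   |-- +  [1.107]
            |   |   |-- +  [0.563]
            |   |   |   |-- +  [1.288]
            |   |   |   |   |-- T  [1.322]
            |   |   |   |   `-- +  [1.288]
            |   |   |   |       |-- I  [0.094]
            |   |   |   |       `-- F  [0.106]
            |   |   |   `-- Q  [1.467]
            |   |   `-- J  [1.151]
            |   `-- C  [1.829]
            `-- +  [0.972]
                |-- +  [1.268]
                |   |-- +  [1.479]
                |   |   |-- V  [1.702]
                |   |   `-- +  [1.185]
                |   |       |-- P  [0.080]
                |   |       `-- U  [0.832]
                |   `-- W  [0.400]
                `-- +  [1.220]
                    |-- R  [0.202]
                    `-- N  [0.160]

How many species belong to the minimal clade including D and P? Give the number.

The MRCA of D and P is the node subtending ((D,(M,((K,A),E))),(S,(((O,(L,H)),(((T,(I,F)),Q),J),C),(((V,(P,U)),W),(R,N))))).
That clade contains 21 terminal taxa: A, C, D, E, F, H, I, J, K, L, M, N, O, P, Q, R, S, T, U, V, W.

21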